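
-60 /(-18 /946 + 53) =-1419 /1253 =-1.13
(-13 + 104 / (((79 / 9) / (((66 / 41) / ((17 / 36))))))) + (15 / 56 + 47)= 230206313 / 3083528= 74.66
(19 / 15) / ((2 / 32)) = 304 / 15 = 20.27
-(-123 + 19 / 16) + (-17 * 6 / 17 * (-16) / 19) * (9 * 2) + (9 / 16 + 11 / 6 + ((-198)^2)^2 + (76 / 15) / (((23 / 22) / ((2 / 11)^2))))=1536953831.32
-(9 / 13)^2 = -81 / 169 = -0.48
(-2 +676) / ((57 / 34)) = 22916 / 57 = 402.04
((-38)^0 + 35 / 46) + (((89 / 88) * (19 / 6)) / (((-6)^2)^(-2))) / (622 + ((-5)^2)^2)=3211299 / 630982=5.09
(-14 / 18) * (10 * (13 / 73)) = -1.39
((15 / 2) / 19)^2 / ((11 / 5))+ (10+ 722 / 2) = 371.07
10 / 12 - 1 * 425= -2545 / 6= -424.17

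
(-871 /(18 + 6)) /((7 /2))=-871 /84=-10.37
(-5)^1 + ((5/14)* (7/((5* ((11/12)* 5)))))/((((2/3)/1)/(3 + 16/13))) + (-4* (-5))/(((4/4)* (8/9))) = 473/26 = 18.19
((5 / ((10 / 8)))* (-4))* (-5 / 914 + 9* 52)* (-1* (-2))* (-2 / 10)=6843952 / 2285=2995.16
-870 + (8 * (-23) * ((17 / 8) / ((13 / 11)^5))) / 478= -154468877921 / 177478054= -870.35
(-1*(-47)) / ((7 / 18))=846 / 7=120.86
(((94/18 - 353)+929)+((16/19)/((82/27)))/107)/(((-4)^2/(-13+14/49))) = -38805912343/84019824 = -461.87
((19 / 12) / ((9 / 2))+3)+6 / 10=1067 / 270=3.95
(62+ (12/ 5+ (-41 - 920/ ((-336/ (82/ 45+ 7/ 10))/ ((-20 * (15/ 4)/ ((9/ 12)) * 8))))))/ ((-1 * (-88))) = -5198887/ 83160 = -62.52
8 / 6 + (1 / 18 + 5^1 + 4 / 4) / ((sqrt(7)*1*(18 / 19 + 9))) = 2071*sqrt(7) / 23814 + 4 / 3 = 1.56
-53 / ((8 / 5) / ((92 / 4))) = -6095 / 8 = -761.88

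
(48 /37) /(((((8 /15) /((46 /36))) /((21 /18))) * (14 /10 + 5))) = 0.57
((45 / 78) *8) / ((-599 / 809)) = -48540 / 7787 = -6.23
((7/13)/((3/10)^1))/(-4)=-35/78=-0.45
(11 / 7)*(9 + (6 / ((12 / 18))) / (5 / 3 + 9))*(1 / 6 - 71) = -70125 / 64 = -1095.70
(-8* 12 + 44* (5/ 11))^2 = 5776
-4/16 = -1/4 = -0.25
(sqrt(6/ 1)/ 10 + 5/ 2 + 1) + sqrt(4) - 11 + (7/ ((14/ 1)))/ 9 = -49/ 9 + sqrt(6)/ 10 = -5.20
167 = 167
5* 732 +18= 3678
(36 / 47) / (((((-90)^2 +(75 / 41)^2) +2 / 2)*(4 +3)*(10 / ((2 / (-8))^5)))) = -15129 / 11474177469440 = -0.00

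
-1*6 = -6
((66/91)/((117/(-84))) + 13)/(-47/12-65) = -25308/139763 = -0.18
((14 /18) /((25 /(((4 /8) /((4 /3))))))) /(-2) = -7 /1200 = -0.01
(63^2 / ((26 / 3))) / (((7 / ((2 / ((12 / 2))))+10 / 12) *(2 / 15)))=535815 / 3406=157.32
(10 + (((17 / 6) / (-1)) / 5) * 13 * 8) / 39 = -1.25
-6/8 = -3/4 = -0.75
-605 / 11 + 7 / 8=-433 / 8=-54.12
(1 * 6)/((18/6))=2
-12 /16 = -0.75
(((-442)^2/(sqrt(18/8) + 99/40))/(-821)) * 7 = -54701920/130539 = -419.05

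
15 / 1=15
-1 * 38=-38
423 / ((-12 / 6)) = -423 / 2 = -211.50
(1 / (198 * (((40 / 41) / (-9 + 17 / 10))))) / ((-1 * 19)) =2993 / 1504800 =0.00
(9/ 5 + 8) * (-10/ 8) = -49/ 4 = -12.25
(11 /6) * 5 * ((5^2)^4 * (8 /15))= 17187500 /9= 1909722.22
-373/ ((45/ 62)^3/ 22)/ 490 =-977859784/ 22325625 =-43.80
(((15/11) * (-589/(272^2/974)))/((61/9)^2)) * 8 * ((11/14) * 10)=-1742571225/120441328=-14.47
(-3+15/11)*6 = -108/11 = -9.82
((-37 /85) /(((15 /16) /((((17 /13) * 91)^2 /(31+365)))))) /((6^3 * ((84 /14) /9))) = -30821 /267300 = -0.12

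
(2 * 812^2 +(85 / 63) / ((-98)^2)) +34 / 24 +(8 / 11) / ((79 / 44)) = 31516098607043 / 23899554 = 1318689.82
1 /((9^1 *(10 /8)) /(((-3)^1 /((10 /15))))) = -2 /5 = -0.40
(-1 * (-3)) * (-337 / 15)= -337 / 5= -67.40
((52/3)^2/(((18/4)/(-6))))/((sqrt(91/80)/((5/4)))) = -4160 * sqrt(455)/189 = -469.50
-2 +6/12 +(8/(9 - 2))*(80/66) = -53/462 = -0.11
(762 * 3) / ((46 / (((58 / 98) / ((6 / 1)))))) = 4.90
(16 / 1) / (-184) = -2 / 23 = -0.09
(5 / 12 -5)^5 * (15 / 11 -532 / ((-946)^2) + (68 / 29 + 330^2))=-20409319806390625 / 92657088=-220267226.68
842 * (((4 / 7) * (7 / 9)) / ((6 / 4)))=6736 / 27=249.48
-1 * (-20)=20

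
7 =7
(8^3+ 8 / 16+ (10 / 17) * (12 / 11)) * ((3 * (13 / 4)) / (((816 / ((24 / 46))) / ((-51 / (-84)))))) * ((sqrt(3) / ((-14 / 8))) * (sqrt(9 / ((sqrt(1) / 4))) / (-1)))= 22454055 * sqrt(3) / 3371984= 11.53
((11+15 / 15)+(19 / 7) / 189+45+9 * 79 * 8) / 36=3800327 / 23814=159.58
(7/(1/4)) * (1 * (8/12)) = 56/3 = 18.67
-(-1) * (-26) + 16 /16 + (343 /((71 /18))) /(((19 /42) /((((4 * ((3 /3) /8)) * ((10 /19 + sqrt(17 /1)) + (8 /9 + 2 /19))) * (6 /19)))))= 10298635 /486989 + 777924 * sqrt(17) /25631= 146.29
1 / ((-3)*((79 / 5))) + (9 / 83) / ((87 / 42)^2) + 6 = 99328919 / 16543311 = 6.00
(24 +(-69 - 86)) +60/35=-905/7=-129.29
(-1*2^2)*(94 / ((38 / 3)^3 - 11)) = -10152 / 54575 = -0.19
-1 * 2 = -2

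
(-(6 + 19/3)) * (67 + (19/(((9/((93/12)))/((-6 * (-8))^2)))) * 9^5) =-82358713327/3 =-27452904442.33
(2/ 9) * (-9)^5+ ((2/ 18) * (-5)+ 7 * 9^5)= 3601984/ 9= 400220.44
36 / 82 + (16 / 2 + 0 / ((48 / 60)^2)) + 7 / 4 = 1671 / 164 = 10.19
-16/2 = -8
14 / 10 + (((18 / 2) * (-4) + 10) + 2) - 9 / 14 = -1627 / 70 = -23.24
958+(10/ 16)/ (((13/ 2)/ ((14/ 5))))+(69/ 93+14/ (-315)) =34781723/ 36270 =958.97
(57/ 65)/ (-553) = -57/ 35945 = -0.00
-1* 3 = -3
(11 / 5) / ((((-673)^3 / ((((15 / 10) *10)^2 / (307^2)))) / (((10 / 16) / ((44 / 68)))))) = -3825 / 229832759048264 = -0.00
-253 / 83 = -3.05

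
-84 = -84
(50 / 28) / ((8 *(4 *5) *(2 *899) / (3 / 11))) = 15 / 8860544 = 0.00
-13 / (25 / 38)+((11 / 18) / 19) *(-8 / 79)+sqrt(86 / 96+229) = -6674546 / 337725+sqrt(33105) / 12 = -4.60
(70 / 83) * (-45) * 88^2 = -24393600 / 83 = -293898.80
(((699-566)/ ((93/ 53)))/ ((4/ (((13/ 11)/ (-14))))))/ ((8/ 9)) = -39273/ 21824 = -1.80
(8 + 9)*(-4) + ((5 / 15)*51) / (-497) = -33813 / 497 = -68.03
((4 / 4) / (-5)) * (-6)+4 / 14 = 52 / 35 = 1.49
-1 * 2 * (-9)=18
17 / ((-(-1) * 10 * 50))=17 / 500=0.03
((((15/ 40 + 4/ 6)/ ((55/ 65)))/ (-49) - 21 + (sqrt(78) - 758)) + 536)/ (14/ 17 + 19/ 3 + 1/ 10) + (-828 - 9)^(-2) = -187206534101789/ 5590089453564 + 510 * sqrt(78)/ 3701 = -32.27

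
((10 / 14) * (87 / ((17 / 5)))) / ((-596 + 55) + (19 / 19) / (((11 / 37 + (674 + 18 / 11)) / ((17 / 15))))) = -8975300625 / 265663948564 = -0.03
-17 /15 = -1.13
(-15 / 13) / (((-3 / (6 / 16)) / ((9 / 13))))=135 / 1352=0.10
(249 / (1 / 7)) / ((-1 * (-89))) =19.58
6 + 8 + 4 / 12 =43 / 3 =14.33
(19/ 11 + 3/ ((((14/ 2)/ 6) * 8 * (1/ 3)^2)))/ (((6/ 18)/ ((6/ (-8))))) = -10.40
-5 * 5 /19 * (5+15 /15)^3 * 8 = -43200 /19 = -2273.68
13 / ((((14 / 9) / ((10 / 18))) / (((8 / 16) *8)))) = 130 / 7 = 18.57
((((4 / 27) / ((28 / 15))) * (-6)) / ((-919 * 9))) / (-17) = -10 / 2952747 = -0.00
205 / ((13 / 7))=1435 / 13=110.38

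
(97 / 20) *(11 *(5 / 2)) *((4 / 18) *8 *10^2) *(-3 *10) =-2134000 / 3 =-711333.33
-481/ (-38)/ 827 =481/ 31426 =0.02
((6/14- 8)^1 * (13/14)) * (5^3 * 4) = -3515.31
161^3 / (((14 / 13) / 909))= 3522547255.50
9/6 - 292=-581/2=-290.50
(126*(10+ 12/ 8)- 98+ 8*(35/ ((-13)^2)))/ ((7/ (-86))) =-2808502/ 169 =-16618.36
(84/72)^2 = 49/36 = 1.36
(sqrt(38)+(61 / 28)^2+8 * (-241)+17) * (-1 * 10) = 7472515 / 392- 10 * sqrt(38) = 19000.89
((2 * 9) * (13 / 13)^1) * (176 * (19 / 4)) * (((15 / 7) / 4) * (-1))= -56430 / 7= -8061.43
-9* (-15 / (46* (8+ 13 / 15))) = 2025 / 6118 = 0.33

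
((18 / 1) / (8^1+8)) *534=2403 / 4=600.75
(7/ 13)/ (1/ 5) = 35/ 13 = 2.69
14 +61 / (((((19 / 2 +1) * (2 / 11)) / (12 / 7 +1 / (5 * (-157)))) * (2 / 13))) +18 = 387.78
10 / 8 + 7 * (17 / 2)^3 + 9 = 34473 / 8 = 4309.12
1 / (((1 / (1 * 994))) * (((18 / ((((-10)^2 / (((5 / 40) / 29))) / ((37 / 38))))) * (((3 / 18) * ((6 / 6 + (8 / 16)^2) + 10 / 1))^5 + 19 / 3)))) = 14357469593600 / 321979587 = 44591.24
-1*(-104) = 104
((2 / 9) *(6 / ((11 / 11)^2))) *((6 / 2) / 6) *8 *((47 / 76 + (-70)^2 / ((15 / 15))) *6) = 2979576 / 19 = 156819.79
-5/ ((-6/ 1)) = 5/ 6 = 0.83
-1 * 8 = -8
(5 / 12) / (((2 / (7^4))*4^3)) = 12005 / 1536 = 7.82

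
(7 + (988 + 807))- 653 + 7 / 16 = 1149.44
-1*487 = -487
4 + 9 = 13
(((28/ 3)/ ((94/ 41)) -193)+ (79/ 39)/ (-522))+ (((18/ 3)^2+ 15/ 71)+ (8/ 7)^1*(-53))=-101429947981/ 475542522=-213.29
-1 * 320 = -320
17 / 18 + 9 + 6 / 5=1003 / 90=11.14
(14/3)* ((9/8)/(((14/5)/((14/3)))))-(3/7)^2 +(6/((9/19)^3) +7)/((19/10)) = 37973183/904932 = 41.96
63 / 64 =0.98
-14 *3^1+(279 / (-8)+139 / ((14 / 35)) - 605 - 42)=-3011 / 8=-376.38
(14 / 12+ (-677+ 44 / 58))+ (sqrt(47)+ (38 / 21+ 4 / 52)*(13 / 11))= -3004927 / 4466+ sqrt(47)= -665.99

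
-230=-230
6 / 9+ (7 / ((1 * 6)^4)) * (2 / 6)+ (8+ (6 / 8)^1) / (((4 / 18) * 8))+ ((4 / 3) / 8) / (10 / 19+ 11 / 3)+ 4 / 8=22785107 / 3716928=6.13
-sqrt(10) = -3.16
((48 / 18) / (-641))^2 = 64 / 3697929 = 0.00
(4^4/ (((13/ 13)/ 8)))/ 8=256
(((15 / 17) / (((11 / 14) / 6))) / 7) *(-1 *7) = -1260 / 187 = -6.74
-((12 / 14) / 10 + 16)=-563 / 35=-16.09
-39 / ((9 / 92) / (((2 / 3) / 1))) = -2392 / 9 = -265.78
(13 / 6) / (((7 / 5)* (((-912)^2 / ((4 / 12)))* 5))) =0.00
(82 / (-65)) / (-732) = 41 / 23790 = 0.00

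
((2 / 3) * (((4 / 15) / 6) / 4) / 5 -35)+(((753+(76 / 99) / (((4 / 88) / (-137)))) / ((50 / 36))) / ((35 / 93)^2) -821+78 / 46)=-167140927426 / 19018125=-8788.51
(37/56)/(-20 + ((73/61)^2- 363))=-137677/79509584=-0.00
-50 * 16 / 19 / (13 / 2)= -1600 / 247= -6.48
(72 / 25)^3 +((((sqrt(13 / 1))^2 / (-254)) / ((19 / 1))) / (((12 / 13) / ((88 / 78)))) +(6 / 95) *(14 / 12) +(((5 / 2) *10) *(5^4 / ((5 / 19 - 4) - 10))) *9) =-201004550879047 / 19681031250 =-10213.11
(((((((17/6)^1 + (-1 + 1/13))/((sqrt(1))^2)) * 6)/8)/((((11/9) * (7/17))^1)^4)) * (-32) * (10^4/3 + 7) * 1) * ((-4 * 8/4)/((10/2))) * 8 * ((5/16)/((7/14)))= 793412598417696/41544503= 19097896.02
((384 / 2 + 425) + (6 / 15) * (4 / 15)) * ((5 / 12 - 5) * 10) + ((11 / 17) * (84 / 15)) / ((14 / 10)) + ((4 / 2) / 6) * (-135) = -28326.47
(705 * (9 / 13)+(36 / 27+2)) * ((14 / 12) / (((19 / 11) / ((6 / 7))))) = 210815 / 741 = 284.50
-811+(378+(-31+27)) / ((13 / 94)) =24613 / 13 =1893.31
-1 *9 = -9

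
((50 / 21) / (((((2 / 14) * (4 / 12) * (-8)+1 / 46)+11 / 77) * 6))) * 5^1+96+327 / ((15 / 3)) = 477239 / 3135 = 152.23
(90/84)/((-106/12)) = -45/371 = -0.12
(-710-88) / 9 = -266 / 3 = -88.67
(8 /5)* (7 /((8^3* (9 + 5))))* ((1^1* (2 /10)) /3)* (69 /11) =23 /35200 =0.00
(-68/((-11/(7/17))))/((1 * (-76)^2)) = 0.00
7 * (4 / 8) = 7 / 2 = 3.50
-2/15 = -0.13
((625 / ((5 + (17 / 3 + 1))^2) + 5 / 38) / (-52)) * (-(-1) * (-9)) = 79155 / 96824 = 0.82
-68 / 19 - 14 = -334 / 19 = -17.58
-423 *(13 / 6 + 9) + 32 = -9383 / 2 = -4691.50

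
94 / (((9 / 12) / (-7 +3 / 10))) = -12596 / 15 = -839.73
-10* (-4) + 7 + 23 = 70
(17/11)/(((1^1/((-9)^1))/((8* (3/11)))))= -3672/121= -30.35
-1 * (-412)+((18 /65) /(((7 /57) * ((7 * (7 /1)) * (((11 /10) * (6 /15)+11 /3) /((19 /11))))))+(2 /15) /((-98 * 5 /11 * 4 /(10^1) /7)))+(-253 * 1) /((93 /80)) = 341286745003 /1756199445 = 194.33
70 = 70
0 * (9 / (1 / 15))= 0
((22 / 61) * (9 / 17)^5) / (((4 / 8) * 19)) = 2598156 / 1645614263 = 0.00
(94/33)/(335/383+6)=36002/86889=0.41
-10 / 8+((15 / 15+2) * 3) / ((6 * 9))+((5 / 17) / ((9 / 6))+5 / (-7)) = -2287 / 1428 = -1.60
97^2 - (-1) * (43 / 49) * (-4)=460869 / 49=9405.49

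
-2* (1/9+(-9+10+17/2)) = -173/9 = -19.22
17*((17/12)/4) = 289/48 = 6.02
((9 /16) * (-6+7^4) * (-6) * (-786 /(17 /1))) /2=25413345 /136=186862.83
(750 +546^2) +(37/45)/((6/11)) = 80694227/270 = 298867.51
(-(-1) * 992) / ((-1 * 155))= -32 / 5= -6.40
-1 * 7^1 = -7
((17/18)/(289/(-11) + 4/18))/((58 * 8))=-187/2393312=-0.00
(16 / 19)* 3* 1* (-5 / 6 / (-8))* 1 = 5 / 19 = 0.26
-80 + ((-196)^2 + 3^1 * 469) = 39743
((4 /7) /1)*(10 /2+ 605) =2440 /7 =348.57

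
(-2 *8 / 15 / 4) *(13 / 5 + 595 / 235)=-1608 / 1175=-1.37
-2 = -2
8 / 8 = 1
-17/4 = -4.25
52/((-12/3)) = -13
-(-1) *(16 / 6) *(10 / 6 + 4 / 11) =536 / 99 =5.41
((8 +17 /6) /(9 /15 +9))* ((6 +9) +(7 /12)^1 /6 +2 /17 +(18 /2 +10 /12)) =9964175 /352512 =28.27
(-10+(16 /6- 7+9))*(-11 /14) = 4.19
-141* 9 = -1269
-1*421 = -421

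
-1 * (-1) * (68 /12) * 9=51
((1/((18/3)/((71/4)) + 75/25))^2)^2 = 25411681/3154956561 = 0.01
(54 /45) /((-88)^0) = 6 /5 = 1.20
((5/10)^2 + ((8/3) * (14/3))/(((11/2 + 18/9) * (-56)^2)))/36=0.01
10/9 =1.11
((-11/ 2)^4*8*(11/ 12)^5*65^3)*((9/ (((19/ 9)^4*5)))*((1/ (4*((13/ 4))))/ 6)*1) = 806948648552475/ 533794816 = 1511720.65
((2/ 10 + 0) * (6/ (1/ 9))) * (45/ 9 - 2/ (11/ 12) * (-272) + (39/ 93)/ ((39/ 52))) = 11030238/ 1705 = 6469.35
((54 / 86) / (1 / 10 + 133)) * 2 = 540 / 57233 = 0.01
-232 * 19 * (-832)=3667456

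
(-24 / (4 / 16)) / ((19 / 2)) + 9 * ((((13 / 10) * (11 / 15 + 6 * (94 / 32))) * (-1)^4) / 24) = -70259 / 60800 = -1.16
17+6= 23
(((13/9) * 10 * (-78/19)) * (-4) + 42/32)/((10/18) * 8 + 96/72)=652551/15808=41.28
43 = 43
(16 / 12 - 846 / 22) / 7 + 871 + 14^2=35036 / 33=1061.70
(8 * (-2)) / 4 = -4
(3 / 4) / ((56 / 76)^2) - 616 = -614.62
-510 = -510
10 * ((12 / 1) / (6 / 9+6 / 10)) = 1800 / 19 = 94.74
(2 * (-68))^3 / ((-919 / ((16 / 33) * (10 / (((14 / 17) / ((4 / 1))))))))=13684080640 / 212289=64459.68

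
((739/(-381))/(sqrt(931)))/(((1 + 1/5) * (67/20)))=-36950 * sqrt(19)/10185273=-0.02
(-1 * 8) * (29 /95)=-232 /95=-2.44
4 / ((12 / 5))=5 / 3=1.67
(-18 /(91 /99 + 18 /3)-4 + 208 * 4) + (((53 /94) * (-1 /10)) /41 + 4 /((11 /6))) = 48065605273 /58079780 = 827.58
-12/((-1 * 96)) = 1/8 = 0.12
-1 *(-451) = 451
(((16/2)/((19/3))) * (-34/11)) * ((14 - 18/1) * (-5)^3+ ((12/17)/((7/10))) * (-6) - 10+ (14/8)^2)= -2781813/1463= -1901.44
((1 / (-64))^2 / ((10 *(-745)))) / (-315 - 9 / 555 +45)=37 / 304865157120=0.00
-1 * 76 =-76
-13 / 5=-2.60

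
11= 11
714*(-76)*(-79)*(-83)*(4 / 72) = -59301508 / 3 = -19767169.33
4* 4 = 16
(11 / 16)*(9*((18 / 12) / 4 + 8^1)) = 6633 / 128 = 51.82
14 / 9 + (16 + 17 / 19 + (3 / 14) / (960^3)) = 18.45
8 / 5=1.60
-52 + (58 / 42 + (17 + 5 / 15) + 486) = 3169 / 7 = 452.71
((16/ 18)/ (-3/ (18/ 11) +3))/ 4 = 4/ 21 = 0.19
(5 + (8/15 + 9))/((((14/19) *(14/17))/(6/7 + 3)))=316863/3430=92.38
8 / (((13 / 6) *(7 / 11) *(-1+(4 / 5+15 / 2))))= 5280 / 6643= 0.79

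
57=57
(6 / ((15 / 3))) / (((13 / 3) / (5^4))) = 2250 / 13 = 173.08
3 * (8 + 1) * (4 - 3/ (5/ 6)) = 54/ 5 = 10.80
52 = 52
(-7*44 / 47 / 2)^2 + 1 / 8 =191937 / 17672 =10.86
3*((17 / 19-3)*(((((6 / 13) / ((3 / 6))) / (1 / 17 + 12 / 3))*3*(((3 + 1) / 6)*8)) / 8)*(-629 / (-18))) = -1710880 / 17043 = -100.39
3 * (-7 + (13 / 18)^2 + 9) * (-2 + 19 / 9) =817 / 972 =0.84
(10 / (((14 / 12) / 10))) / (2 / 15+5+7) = 4500 / 637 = 7.06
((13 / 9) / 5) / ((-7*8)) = -13 / 2520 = -0.01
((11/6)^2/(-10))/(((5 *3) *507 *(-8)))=121/21902400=0.00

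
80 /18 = 40 /9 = 4.44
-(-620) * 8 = 4960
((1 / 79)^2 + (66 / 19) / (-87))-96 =-330260687 / 3438791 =-96.04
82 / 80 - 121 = -4799 / 40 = -119.98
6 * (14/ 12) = 7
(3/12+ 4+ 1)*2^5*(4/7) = 96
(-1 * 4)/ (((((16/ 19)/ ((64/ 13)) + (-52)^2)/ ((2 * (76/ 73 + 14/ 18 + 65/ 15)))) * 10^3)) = -307192/ 16878083625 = -0.00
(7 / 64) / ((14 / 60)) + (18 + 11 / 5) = 3307 / 160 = 20.67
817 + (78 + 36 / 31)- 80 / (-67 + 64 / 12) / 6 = 1028145 / 1147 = 896.38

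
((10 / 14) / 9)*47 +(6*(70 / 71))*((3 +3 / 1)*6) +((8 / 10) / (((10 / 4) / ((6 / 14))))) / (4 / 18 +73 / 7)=16260051043 / 75034575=216.70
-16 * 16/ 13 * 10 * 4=-787.69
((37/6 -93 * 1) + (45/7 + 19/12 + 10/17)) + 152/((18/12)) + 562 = 835523/1428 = 585.10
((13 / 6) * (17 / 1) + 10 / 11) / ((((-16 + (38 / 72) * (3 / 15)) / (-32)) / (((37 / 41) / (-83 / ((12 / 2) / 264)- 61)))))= -1882560 / 101934569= -0.02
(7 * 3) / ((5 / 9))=189 / 5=37.80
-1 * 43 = -43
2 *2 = 4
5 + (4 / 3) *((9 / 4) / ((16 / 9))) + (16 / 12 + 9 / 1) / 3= 10.13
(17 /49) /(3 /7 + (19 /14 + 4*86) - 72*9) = -34 /29617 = -0.00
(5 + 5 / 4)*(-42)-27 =-579 / 2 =-289.50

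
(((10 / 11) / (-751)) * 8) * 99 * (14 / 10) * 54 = -54432 / 751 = -72.48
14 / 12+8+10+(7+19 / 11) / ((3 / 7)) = 2609 / 66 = 39.53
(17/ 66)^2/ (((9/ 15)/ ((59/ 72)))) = 85255/ 940896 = 0.09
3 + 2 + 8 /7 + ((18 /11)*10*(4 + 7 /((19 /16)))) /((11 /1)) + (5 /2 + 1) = 784125 /32186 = 24.36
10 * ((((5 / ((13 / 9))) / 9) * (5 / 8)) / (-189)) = -0.01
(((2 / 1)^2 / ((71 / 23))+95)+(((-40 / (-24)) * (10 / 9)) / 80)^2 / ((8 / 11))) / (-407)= -2551916101 / 10785747456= -0.24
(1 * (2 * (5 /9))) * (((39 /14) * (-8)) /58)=-260 /609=-0.43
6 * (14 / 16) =21 / 4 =5.25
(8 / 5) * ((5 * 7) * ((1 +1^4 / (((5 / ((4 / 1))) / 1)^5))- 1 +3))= 582344 / 3125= 186.35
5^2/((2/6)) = 75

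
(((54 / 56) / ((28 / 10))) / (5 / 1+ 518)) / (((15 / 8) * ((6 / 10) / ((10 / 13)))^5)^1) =312500000 / 256908394197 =0.00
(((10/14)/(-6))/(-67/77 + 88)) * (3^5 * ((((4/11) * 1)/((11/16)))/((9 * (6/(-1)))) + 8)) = -195780/73799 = -2.65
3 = 3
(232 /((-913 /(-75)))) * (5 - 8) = -57.17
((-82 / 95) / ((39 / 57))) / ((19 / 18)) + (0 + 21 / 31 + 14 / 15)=9547 / 22971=0.42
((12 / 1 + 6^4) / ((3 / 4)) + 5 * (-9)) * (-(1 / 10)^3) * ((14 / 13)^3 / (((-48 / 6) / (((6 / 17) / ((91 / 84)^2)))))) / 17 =62937756 / 13412959625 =0.00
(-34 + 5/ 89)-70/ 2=-6136/ 89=-68.94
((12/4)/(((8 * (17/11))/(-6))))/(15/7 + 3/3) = -63/136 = -0.46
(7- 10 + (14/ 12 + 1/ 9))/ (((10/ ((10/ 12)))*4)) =-31/ 864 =-0.04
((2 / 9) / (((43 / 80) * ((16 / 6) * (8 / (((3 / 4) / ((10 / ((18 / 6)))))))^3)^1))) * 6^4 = 19683 / 4403200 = 0.00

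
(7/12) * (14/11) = 49/66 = 0.74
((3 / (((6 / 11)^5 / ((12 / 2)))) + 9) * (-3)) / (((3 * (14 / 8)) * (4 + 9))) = -164939 / 9828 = -16.78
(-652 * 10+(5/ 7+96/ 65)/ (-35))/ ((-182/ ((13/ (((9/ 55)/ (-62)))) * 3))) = -35406710977/ 66885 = -529366.99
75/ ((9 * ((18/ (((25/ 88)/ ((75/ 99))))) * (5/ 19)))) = 95/ 144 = 0.66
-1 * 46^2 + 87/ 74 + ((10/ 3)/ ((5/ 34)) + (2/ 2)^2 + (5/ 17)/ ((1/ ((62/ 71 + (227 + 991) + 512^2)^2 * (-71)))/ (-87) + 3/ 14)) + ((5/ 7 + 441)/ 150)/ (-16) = -1439587531069304051321923/ 688808027027272198200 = -2089.97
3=3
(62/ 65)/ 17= 62/ 1105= 0.06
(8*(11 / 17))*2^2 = 352 / 17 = 20.71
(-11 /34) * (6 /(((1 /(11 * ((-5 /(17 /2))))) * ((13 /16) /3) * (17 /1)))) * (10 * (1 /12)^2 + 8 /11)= 138820 /63869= 2.17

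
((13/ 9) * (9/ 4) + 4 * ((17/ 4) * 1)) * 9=729/ 4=182.25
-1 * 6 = -6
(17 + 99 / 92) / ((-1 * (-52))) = 1663 / 4784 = 0.35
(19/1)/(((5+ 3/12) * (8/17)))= 323/42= 7.69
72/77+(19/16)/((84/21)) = 6071/4928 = 1.23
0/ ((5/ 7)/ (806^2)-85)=0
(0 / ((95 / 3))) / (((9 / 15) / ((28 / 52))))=0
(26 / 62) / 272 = 13 / 8432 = 0.00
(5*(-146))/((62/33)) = -12045/31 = -388.55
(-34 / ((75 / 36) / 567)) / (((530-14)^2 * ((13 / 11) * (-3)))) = 11781 / 1201850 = 0.01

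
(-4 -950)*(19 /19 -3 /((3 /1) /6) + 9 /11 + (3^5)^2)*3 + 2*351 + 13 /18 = -33459142249 /198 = -168985566.91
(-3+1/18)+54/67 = -2579/1206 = -2.14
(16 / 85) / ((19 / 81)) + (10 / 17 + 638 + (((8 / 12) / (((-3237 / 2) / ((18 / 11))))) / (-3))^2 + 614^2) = 773242976520590404 / 2047591395135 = 377635.39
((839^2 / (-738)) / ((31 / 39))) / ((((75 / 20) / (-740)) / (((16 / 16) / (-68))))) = -677172002 / 194463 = -3482.27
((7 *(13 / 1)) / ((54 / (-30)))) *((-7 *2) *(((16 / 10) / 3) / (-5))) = -10192 / 135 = -75.50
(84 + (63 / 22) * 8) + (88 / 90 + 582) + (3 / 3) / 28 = 9562327 / 13860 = 689.92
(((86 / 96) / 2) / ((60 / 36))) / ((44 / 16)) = 43 / 440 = 0.10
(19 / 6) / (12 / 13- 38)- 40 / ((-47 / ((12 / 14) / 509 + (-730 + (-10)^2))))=-259706407987 / 484297212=-536.25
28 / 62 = 14 / 31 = 0.45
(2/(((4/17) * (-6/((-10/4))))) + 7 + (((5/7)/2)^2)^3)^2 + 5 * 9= 79685245563734281/510245211377664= 156.17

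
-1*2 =-2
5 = 5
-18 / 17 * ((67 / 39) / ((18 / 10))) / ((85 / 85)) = -670 / 663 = -1.01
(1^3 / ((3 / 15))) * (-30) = -150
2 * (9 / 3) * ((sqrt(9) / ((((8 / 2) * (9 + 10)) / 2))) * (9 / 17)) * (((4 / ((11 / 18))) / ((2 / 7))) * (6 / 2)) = 61236 / 3553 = 17.24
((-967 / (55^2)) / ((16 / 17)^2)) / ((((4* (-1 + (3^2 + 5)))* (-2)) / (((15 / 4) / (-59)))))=-838389 / 3801374720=-0.00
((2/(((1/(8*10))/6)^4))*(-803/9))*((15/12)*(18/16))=-13320806400000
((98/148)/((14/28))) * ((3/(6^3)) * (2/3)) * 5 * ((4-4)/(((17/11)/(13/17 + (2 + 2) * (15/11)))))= 0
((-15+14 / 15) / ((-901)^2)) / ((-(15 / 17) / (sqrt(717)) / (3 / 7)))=211 * sqrt(717) / 25070325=0.00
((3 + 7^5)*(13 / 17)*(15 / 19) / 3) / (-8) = -546325 / 1292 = -422.85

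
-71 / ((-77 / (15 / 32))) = 1065 / 2464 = 0.43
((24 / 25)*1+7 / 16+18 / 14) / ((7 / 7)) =7513 / 2800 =2.68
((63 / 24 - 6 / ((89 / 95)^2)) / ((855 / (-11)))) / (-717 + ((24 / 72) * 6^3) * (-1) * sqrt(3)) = -77952479 / 1000390932840 + 326161 * sqrt(3) / 41682955535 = -0.00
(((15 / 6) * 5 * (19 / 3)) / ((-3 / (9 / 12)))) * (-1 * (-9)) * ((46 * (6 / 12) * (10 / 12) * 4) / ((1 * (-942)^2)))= -0.02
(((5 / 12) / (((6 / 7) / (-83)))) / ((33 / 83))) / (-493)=241115 / 1171368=0.21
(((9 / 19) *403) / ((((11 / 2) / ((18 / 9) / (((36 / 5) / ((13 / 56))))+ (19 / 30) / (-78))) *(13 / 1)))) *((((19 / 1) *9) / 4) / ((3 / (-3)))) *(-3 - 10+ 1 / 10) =82.99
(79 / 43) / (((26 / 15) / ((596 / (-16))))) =-176565 / 4472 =-39.48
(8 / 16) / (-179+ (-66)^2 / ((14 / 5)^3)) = 0.03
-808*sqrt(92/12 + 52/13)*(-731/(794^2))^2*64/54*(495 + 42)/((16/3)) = -9660712519*sqrt(105)/223565371929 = -0.44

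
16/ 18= 8/ 9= 0.89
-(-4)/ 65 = 4/ 65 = 0.06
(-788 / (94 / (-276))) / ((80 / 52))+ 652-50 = 494888 / 235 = 2105.91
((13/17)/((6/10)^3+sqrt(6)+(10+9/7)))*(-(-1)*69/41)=232323000/1982152093 - 686765625*sqrt(6)/67393171162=0.09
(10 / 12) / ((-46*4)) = -5 / 1104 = -0.00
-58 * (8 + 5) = -754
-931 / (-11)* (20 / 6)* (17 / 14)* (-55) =-56525 / 3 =-18841.67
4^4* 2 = 512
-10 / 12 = -5 / 6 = -0.83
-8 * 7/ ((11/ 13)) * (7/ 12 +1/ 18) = -4186/ 99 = -42.28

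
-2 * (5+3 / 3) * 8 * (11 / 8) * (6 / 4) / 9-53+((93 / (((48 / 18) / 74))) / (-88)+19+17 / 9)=-264331 / 3168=-83.44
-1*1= -1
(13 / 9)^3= 2197 / 729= 3.01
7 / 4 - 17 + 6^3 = 803 / 4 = 200.75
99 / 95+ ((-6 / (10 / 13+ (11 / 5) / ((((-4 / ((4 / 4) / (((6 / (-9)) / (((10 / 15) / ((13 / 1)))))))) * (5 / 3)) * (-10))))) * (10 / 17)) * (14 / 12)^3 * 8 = -8321129851 / 144870345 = -57.44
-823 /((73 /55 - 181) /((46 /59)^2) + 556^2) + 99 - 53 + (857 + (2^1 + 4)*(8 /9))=48971987325665 /53914272657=908.33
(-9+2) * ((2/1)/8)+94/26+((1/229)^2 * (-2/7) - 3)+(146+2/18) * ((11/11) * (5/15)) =24516636661/515390148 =47.57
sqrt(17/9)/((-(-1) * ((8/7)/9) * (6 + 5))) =21 * sqrt(17)/88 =0.98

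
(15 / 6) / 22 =5 / 44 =0.11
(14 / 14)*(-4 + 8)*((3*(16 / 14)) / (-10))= -48 / 35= -1.37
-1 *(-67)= 67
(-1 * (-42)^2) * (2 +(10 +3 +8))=-40572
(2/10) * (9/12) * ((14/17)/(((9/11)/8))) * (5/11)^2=140/561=0.25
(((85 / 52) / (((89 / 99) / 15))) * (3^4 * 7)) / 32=71569575 / 148096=483.26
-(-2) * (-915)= -1830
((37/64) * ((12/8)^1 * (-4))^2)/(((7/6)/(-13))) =-12987/56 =-231.91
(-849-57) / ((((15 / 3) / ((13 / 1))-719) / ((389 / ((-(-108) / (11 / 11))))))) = 763607 / 168156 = 4.54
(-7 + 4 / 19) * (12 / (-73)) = 1548 / 1387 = 1.12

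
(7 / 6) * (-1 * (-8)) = 28 / 3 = 9.33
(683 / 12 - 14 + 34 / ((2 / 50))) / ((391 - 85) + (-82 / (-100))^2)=6696875 / 2300043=2.91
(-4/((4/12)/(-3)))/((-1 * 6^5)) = -1/216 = -0.00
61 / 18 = 3.39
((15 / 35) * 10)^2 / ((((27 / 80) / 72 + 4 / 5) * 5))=4.57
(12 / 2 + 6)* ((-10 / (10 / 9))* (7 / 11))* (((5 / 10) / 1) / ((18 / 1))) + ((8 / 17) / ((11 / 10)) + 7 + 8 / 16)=2251 / 374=6.02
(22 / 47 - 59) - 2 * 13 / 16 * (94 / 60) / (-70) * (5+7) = -3822683 / 65800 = -58.10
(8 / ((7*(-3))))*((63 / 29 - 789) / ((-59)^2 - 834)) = 60848 / 537341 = 0.11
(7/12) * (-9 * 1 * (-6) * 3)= 189/2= 94.50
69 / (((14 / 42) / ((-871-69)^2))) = 182905200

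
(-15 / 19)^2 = 225 / 361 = 0.62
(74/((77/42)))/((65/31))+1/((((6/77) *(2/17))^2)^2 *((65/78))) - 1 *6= 419850483384767/2471040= 169908412.40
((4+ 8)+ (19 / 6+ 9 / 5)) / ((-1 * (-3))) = 509 / 90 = 5.66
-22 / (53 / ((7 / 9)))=-154 / 477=-0.32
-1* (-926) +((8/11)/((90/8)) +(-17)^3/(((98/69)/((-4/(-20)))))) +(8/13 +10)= 154409389/630630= 244.85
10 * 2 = 20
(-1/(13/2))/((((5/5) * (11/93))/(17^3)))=-913818/143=-6390.34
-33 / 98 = -0.34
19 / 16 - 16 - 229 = -3901 / 16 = -243.81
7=7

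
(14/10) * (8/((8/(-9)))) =-63/5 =-12.60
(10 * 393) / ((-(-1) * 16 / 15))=29475 / 8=3684.38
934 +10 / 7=6548 / 7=935.43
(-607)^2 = 368449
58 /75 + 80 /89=11162 /6675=1.67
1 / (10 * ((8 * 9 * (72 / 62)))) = 31 / 25920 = 0.00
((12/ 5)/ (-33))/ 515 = -0.00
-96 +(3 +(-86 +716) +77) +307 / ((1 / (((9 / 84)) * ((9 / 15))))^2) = 12059267 / 19600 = 615.27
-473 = -473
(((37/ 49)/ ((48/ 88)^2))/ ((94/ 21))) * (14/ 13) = 4477/ 7332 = 0.61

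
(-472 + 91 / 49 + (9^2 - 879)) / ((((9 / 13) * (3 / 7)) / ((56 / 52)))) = -41426 / 9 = -4602.89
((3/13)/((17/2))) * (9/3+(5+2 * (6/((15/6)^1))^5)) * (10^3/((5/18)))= 16346.85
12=12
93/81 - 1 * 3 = -50/27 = -1.85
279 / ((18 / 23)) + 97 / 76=27191 / 76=357.78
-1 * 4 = -4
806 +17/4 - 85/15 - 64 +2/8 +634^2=2416181/6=402696.83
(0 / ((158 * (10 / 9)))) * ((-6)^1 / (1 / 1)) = 0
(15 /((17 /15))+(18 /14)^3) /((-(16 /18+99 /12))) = -3224448 /1918399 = -1.68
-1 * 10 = -10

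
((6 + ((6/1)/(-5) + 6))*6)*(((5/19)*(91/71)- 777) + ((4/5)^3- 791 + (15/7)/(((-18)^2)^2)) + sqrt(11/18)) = -64729093857691/637402500 + 54*sqrt(22)/5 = -101500.71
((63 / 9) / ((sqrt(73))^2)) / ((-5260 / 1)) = -7 / 383980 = -0.00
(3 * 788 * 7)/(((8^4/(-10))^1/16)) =-646.41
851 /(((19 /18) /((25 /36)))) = 21275 /38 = 559.87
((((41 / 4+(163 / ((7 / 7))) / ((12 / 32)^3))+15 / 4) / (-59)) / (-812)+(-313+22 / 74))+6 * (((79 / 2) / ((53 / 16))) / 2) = -351144906727 / 1268292438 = -276.86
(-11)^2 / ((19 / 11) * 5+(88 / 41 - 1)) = 54571 / 4412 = 12.37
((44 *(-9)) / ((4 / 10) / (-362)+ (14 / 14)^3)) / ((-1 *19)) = 89595 / 4294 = 20.87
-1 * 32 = -32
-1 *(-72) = 72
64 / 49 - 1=15 / 49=0.31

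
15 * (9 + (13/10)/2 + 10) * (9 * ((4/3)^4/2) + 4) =5371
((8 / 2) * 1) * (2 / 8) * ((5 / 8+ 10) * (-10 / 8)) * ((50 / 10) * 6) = -6375 / 16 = -398.44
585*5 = 2925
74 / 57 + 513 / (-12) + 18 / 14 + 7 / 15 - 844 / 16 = -368873 / 3990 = -92.45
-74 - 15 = -89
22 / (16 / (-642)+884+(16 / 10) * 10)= 3531 / 144446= 0.02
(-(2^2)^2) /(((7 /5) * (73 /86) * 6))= -3440 /1533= -2.24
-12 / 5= -2.40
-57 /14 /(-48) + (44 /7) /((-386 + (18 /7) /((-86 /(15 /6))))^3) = 0.08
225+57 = 282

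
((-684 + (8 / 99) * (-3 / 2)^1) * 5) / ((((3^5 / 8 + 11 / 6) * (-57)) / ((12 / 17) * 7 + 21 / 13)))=25656960 / 2100241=12.22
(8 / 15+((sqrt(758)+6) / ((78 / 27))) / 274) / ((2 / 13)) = 9 * sqrt(758) / 1096+28901 / 8220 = 3.74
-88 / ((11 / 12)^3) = -13824 / 121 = -114.25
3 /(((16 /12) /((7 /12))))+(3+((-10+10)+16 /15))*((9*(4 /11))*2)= 24579 /880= 27.93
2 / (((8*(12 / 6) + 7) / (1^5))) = 0.09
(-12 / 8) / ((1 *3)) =-1 / 2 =-0.50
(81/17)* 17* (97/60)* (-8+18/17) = -154521/170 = -908.95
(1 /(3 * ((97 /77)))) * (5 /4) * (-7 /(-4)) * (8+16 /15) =9163 /1746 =5.25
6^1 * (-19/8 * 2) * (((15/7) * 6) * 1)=-2565/7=-366.43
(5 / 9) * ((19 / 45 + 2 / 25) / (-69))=-0.00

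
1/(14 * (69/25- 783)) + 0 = -25/273084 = -0.00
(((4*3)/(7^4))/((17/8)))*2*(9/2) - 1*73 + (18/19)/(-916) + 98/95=-127776393807/1775947670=-71.95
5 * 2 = 10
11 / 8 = 1.38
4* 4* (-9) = -144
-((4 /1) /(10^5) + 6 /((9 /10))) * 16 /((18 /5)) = -500003 /16875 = -29.63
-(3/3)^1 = -1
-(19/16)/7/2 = -19/224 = -0.08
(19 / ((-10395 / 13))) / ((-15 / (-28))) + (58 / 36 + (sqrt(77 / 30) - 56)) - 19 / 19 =-2469551 / 44550 + sqrt(2310) / 30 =-53.83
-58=-58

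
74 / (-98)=-37 / 49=-0.76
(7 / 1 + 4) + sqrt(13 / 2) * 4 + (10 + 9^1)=2 * sqrt(26) + 30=40.20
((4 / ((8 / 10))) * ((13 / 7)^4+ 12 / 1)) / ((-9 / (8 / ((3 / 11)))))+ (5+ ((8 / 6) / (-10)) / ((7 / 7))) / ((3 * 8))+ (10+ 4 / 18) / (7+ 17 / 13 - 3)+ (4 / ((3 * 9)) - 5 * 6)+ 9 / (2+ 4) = -359254507 / 864360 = -415.63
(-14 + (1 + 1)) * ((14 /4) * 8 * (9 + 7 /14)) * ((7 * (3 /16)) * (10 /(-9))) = 4655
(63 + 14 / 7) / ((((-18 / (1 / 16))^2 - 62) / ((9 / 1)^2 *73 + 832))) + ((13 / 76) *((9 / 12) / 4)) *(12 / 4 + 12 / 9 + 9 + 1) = 289727919 / 50392256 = 5.75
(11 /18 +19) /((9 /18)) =353 /9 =39.22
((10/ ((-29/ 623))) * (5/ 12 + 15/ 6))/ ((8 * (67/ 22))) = -1199275/ 46632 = -25.72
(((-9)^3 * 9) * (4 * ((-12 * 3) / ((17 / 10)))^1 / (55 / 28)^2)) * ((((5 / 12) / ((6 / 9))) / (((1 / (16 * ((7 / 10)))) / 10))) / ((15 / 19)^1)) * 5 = 131352689664 / 2057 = 63856436.39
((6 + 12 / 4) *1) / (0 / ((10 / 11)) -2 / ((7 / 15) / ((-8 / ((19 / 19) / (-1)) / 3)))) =-63 / 80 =-0.79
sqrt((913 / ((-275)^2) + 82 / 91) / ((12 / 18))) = 1.17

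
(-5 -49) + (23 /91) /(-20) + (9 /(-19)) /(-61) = -113916797 /2109380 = -54.00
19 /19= 1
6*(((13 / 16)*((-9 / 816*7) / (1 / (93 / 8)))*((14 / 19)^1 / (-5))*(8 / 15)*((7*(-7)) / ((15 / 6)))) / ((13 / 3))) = -2009637 / 1292000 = -1.56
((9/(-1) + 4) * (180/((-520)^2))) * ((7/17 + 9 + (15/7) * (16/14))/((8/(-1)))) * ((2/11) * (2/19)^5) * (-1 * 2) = -360/15523707199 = -0.00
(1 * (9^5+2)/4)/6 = 59051/24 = 2460.46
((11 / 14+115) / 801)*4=3242 / 5607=0.58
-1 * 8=-8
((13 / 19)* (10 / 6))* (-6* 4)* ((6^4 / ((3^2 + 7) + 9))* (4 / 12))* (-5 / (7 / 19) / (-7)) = -44928 / 49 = -916.90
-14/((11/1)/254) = -3556/11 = -323.27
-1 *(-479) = 479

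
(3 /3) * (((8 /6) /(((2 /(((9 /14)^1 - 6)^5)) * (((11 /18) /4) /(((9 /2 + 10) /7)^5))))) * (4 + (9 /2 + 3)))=-3358500344560546875 /397725150592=-8444274.49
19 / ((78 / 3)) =19 / 26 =0.73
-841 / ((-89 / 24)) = 20184 / 89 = 226.79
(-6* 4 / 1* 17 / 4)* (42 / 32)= -1071 / 8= -133.88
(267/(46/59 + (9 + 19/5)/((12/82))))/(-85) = -0.04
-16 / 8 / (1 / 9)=-18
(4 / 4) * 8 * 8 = 64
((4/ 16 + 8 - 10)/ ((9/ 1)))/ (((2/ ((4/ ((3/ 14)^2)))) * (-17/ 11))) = 7546/ 1377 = 5.48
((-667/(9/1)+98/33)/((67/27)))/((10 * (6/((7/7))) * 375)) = -7043/5527500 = -0.00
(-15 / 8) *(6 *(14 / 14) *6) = -135 / 2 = -67.50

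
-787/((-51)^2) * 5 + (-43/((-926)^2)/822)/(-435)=-134055697011373/88609623369480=-1.51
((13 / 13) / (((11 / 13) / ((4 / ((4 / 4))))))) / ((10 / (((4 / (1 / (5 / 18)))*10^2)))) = 5200 / 99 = 52.53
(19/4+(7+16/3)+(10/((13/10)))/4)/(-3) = -2965/468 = -6.34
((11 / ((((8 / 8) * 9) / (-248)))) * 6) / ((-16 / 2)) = 682 / 3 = 227.33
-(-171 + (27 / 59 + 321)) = -8877 / 59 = -150.46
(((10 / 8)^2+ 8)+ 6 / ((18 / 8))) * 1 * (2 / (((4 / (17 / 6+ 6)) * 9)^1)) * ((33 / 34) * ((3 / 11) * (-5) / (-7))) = 1.13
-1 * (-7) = 7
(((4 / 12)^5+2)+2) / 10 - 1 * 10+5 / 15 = -22517 / 2430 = -9.27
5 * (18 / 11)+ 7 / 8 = 797 / 88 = 9.06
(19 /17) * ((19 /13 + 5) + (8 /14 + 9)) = 27721 /1547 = 17.92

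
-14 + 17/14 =-179/14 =-12.79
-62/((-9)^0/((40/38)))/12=-310/57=-5.44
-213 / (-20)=10.65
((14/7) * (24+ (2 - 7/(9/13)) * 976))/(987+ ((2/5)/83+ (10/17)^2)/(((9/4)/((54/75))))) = -425961146000/26637594741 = -15.99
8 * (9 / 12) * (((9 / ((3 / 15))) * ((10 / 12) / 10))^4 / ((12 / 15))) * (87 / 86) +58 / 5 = 332881981 / 220160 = 1512.00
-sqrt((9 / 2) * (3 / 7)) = -3 * sqrt(42) / 14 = -1.39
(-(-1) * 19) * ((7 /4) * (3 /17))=399 /68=5.87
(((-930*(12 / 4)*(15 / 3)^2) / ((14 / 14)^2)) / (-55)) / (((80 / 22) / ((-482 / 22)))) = -336195 / 44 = -7640.80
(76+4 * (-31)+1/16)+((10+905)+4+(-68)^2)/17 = 75649/272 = 278.12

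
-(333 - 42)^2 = -84681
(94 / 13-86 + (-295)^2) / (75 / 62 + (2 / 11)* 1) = 770865282 / 12337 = 62484.01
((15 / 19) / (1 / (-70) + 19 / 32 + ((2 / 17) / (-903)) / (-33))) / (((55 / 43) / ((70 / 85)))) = 782792640 / 892388219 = 0.88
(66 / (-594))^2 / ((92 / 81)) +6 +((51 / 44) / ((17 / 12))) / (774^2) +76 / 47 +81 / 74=63861607285 / 7321490847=8.72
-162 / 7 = -23.14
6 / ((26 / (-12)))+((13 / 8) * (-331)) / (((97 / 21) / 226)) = -132757215 / 5044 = -26319.83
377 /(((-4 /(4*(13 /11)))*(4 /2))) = -4901 /22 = -222.77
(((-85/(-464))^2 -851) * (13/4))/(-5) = 2381725723/4305920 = 553.13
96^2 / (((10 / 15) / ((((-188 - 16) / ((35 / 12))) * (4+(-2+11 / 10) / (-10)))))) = -3460257792 / 875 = -3954580.33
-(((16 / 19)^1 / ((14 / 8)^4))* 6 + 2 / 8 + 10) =-1968683 / 182476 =-10.79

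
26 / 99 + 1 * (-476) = -47098 / 99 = -475.74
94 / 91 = 1.03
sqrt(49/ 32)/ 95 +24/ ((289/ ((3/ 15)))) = 7*sqrt(2)/ 760 +24/ 1445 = 0.03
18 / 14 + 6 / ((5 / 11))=507 / 35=14.49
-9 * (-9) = 81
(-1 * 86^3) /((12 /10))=-1590140 /3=-530046.67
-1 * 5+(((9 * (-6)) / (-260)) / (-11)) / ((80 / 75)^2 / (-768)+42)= -40542715 / 8107814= -5.00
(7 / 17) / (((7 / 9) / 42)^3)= 1102248 / 17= 64838.12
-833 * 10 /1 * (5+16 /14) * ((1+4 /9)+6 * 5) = -14481110 /9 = -1609012.22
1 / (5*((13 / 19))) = 19 / 65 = 0.29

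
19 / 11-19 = -190 / 11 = -17.27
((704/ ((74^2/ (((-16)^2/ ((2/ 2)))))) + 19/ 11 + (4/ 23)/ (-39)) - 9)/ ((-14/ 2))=-346267876/ 94555461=-3.66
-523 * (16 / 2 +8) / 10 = -4184 / 5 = -836.80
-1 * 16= -16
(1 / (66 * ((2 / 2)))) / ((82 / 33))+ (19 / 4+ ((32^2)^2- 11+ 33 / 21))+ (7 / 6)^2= 10833853019 / 10332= 1048572.69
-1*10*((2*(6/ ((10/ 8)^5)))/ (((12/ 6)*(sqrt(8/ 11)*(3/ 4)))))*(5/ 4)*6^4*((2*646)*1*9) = -15431565312*sqrt(22)/ 125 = -579043657.11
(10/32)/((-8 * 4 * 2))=-5/1024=-0.00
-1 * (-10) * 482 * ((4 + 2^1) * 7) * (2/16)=25305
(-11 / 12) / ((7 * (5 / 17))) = -187 / 420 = -0.45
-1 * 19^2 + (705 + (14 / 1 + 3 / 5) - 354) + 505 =2548 / 5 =509.60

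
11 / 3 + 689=2078 / 3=692.67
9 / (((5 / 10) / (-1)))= -18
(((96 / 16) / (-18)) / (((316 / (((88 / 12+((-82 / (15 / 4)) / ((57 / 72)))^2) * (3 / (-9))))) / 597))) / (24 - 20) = 2075040461 / 51334200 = 40.42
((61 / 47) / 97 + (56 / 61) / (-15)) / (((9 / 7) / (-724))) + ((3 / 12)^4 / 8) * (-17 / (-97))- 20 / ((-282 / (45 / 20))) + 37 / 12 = 2319898902581 / 76888811520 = 30.17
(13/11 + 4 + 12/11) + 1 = 80/11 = 7.27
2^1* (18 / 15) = 12 / 5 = 2.40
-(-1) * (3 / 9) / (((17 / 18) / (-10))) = -60 / 17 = -3.53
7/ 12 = 0.58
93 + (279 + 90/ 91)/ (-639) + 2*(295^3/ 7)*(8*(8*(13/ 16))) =2464343219042/ 6461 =381418235.42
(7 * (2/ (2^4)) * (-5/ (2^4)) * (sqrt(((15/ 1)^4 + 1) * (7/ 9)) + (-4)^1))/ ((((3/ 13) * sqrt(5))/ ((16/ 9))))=91 * sqrt(5) * (12 - sqrt(354382))/ 648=-183.17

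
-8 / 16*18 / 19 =-9 / 19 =-0.47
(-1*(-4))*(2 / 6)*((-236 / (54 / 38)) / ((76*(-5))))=236 / 405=0.58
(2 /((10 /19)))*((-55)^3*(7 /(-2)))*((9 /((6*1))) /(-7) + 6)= 51210225 /4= 12802556.25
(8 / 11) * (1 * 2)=1.45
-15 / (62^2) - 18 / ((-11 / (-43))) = -2975421 / 42284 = -70.37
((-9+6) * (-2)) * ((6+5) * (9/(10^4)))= 297/5000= 0.06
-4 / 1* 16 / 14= -32 / 7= -4.57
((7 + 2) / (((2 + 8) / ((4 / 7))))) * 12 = 216 / 35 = 6.17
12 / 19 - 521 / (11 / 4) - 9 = -41345 / 209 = -197.82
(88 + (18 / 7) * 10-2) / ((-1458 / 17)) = -6647 / 5103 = -1.30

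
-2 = -2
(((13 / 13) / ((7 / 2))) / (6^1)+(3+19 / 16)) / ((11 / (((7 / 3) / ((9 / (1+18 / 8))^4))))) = 40642303 / 2660511744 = 0.02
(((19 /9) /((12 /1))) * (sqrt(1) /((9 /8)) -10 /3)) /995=-0.00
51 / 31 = 1.65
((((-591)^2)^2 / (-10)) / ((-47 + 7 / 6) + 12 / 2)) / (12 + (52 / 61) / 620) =692090211819753 / 27120047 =25519506.36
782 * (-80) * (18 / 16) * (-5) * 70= 24633000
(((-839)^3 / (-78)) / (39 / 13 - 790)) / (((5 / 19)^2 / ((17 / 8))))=-3624449105503 / 12277200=-295217.89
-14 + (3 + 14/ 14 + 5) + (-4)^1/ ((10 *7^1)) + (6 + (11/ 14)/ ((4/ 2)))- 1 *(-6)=1027/ 140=7.34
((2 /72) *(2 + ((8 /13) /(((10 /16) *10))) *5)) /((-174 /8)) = -6 /1885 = -0.00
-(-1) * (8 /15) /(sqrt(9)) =8 /45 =0.18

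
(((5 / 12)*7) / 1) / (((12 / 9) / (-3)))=-105 / 16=-6.56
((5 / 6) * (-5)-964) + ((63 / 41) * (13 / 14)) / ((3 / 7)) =-118675 / 123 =-964.84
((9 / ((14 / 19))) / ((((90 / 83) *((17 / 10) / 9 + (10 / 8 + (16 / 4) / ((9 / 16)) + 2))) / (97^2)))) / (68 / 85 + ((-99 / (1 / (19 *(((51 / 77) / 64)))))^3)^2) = 85687053709901226311680 / 464141268617878377769211071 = 0.00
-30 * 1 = -30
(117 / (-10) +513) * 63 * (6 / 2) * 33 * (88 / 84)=16377471 / 5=3275494.20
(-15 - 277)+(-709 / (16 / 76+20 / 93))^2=1569350229641 / 565504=2775135.51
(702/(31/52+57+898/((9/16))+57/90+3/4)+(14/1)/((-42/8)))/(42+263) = -6515374/886107045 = -0.01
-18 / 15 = -6 / 5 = -1.20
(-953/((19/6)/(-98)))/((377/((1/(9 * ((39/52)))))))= 747152/64467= 11.59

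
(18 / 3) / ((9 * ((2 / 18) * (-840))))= -1 / 140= -0.01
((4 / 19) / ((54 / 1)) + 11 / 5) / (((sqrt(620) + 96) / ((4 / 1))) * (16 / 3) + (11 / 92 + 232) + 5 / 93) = 49683345510908 / 8050539140262495 - 367847674496 * sqrt(155) / 8050539140262495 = 0.01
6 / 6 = 1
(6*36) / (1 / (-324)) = -69984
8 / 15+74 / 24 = 217 / 60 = 3.62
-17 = -17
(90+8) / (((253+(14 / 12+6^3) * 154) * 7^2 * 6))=1 / 101090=0.00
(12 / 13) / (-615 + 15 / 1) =-1 / 650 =-0.00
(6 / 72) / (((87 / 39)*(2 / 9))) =0.17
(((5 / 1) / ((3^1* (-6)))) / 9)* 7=-35 / 162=-0.22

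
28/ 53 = 0.53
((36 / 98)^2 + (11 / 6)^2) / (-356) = -302185 / 30771216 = -0.01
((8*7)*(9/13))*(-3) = -1512/13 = -116.31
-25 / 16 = -1.56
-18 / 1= -18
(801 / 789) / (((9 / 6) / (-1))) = -178 / 263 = -0.68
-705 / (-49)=705 / 49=14.39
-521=-521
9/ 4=2.25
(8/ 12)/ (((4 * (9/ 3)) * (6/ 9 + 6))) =1/ 120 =0.01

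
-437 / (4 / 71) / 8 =-31027 / 32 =-969.59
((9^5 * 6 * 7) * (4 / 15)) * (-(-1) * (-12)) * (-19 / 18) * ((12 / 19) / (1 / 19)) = 502625088 / 5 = 100525017.60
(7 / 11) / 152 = 7 / 1672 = 0.00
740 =740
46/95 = 0.48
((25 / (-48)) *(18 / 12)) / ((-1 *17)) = 25 / 544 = 0.05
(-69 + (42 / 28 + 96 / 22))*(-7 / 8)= 9723 / 176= 55.24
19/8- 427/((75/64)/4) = -873071/600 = -1455.12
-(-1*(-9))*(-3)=27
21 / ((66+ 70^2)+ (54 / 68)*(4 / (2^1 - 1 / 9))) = 6069 / 1435660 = 0.00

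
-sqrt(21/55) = -sqrt(1155)/55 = -0.62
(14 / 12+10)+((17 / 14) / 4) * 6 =1091 / 84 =12.99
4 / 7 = 0.57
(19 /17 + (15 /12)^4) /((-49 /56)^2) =15489 /3332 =4.65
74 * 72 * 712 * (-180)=-682836480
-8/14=-4/7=-0.57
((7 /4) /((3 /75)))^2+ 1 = 30641 /16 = 1915.06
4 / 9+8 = 76 / 9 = 8.44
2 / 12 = 1 / 6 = 0.17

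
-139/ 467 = -0.30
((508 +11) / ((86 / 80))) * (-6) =-124560 / 43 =-2896.74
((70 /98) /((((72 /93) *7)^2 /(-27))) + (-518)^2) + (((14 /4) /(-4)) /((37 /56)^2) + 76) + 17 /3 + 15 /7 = 24198566468507 /90156864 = 268405.15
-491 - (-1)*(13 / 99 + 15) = -47111 / 99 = -475.87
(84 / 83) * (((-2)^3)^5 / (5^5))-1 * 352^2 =-32140352512 / 259375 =-123914.61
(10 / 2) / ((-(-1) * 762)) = 5 / 762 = 0.01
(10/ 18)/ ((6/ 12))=10/ 9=1.11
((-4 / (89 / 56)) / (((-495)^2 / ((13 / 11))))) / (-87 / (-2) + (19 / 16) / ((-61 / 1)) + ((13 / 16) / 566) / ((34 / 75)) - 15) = -54693603328 / 128331907259744925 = -0.00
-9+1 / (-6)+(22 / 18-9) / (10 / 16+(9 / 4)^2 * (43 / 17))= -640825 / 65754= -9.75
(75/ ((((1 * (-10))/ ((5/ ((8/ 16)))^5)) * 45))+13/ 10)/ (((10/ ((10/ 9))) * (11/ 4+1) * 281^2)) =-999922/ 159896025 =-0.01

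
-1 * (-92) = 92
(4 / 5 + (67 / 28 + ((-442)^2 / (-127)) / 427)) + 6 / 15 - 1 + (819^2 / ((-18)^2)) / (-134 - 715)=-793776944 / 230202105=-3.45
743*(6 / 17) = 4458 / 17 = 262.24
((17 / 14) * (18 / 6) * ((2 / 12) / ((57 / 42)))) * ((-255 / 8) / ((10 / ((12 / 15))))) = -867 / 760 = -1.14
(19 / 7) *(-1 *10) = -190 / 7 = -27.14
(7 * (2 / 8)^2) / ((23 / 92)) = 7 / 4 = 1.75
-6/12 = -1/2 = -0.50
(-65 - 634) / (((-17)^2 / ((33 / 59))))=-23067 / 17051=-1.35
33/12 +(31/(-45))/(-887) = 439189/159660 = 2.75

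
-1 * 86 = -86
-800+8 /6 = -2396 /3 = -798.67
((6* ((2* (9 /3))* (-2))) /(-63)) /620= 2 /1085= 0.00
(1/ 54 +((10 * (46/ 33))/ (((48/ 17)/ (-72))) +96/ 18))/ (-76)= 207961/ 45144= 4.61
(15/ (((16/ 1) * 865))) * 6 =0.01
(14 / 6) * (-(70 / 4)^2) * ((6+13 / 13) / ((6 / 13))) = -10837.85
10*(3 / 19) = 30 / 19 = 1.58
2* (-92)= -184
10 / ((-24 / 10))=-25 / 6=-4.17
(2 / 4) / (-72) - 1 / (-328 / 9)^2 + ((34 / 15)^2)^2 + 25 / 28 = 1040125393693 / 38125080000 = 27.28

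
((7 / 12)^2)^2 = 2401 / 20736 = 0.12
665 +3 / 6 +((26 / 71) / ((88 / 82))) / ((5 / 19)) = 2603841 / 3905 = 666.80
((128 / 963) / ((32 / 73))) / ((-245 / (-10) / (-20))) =-11680 / 47187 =-0.25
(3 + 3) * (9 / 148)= 27 / 74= 0.36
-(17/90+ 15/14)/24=-397/7560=-0.05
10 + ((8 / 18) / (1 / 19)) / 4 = 109 / 9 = 12.11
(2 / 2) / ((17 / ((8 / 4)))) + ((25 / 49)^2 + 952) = 38873211 / 40817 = 952.38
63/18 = 7/2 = 3.50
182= 182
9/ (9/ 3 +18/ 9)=9/ 5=1.80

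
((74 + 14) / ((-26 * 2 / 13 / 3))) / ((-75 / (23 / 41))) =506 / 1025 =0.49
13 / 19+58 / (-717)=0.60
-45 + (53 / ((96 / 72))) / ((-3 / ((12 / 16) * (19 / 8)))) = -8781 / 128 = -68.60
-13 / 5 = -2.60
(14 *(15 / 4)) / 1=105 / 2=52.50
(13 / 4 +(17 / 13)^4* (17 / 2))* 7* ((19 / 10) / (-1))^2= 8114214689 / 11424400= 710.25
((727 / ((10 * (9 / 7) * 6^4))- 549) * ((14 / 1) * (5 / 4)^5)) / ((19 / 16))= -280132435625 / 14183424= -19750.69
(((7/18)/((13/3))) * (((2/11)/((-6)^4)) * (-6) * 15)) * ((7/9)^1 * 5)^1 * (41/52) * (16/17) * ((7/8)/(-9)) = 351575/1105852176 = 0.00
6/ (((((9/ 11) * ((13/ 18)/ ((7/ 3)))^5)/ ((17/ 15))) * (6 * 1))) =905157792/ 1856465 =487.57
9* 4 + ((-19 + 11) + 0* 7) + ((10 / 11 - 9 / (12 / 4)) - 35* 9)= -3180 / 11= -289.09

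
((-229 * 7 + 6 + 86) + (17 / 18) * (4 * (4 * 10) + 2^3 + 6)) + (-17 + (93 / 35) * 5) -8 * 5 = -29198 / 21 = -1390.38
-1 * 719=-719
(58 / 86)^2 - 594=-1097465 / 1849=-593.55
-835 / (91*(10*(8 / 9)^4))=-1095687 / 745472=-1.47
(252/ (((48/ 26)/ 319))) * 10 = 435435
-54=-54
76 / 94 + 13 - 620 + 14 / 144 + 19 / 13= -26599003 / 43992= -604.63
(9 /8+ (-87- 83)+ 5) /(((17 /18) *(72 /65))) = -85215 /544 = -156.65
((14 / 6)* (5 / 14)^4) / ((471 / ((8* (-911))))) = -0.59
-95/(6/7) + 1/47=-31249/282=-110.81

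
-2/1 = -2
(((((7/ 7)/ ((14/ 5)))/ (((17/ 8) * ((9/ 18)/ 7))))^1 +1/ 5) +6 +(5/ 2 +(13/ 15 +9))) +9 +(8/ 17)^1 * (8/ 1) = 17179/ 510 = 33.68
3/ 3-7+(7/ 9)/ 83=-4475/ 747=-5.99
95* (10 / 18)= 475 / 9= 52.78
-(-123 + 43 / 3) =326 / 3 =108.67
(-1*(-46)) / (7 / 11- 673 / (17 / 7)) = -4301 / 25851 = -0.17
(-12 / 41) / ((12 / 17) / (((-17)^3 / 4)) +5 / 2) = -2004504 / 17117869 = -0.12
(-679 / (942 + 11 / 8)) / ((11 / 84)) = -456288 / 83017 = -5.50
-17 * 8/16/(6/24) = -34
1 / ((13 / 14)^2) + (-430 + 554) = 21152 / 169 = 125.16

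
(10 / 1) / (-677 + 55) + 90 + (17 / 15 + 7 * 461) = 15479017 / 4665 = 3318.12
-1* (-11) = 11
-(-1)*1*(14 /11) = 14 /11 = 1.27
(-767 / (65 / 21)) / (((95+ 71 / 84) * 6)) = -17346 / 40255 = -0.43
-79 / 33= -2.39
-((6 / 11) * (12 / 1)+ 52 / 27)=-8.47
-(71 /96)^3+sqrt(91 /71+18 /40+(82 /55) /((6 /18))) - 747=-661255703 /884736+sqrt(378445265) /7810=-744.91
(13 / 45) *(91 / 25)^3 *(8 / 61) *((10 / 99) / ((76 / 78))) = 1018827992 / 5378484375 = 0.19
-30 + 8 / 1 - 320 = -342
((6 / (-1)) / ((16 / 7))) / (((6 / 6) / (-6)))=63 / 4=15.75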